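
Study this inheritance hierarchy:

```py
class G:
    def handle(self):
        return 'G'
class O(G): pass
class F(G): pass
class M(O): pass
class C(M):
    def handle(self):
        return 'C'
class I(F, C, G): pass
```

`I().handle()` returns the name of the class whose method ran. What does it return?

C

L[I] = I + merge(L[F], L[C], L[G], [F C G])
  take F:  [F G object] + [C M O G object] + [G object] + [F C G]
  take C:  [G object] + [C M O G object] + [G object] + [C G]
  take M:  [G object] + [M O G object] + [G object] + [G]
  take O:  [G object] + [O G object] + [G object] + [G]
  take G:  [G object] + [G object] + [G object] + [G]
  take object:  [object] + [object] + [object]
MRO: I F C M O G object
handle is defined in: C, G. First along the MRO is C.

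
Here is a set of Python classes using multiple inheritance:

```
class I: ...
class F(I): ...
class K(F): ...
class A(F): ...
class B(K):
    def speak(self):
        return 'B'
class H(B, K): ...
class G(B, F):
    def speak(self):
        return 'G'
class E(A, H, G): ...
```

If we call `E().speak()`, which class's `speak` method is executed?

L[E] = E + merge(L[A], L[H], L[G], [A H G])
  take A:  [A F I object] + [H B K F I object] + [G B K F I object] + [A H G]
  take H:  [F I object] + [H B K F I object] + [G B K F I object] + [H G]
  take G:  [F I object] + [B K F I object] + [G B K F I object] + [G]
  take B:  [F I object] + [B K F I object] + [B K F I object]
  take K:  [F I object] + [K F I object] + [K F I object]
  take F:  [F I object] + [F I object] + [F I object]
  take I:  [I object] + [I object] + [I object]
  take object:  [object] + [object] + [object]
MRO: E A H G B K F I object
speak is defined in: B, G. First along the MRO is G.

G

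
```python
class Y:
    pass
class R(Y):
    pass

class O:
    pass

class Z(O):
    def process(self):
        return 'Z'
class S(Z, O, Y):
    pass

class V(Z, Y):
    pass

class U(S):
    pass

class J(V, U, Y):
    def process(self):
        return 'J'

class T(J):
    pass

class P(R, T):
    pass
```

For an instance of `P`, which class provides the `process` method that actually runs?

L[P] = P + merge(L[R], L[T], [R T])
  take R:  [R Y object] + [T J V U S Z O Y object] + [R T]
  take T:  [Y object] + [T J V U S Z O Y object] + [T]
  take J:  [Y object] + [J V U S Z O Y object]
  take V:  [Y object] + [V U S Z O Y object]
  take U:  [Y object] + [U S Z O Y object]
  take S:  [Y object] + [S Z O Y object]
  take Z:  [Y object] + [Z O Y object]
  take O:  [Y object] + [O Y object]
  take Y:  [Y object] + [Y object]
  take object:  [object] + [object]
MRO: P R T J V U S Z O Y object
process is defined in: J, Z. First along the MRO is J.

J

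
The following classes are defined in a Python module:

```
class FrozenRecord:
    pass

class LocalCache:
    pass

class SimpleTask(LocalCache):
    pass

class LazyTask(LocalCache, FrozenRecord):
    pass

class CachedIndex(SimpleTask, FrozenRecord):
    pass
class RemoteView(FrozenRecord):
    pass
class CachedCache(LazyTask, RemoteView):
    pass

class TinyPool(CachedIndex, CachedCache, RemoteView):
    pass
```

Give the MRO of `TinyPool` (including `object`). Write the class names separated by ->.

TinyPool -> CachedIndex -> SimpleTask -> CachedCache -> LazyTask -> LocalCache -> RemoteView -> FrozenRecord -> object

L[TinyPool] = TinyPool + merge(L[CachedIndex], L[CachedCache], L[RemoteView], [CachedIndex CachedCache RemoteView])
  take CachedIndex:  [CachedIndex SimpleTask LocalCache FrozenRecord object] + [CachedCache LazyTask LocalCache RemoteView FrozenRecord object] + [RemoteView FrozenRecord object] + [CachedIndex CachedCache RemoteView]
  take SimpleTask:  [SimpleTask LocalCache FrozenRecord object] + [CachedCache LazyTask LocalCache RemoteView FrozenRecord object] + [RemoteView FrozenRecord object] + [CachedCache RemoteView]
  take CachedCache:  [LocalCache FrozenRecord object] + [CachedCache LazyTask LocalCache RemoteView FrozenRecord object] + [RemoteView FrozenRecord object] + [CachedCache RemoteView]
  take LazyTask:  [LocalCache FrozenRecord object] + [LazyTask LocalCache RemoteView FrozenRecord object] + [RemoteView FrozenRecord object] + [RemoteView]
  take LocalCache:  [LocalCache FrozenRecord object] + [LocalCache RemoteView FrozenRecord object] + [RemoteView FrozenRecord object] + [RemoteView]
  take RemoteView:  [FrozenRecord object] + [RemoteView FrozenRecord object] + [RemoteView FrozenRecord object] + [RemoteView]
  take FrozenRecord:  [FrozenRecord object] + [FrozenRecord object] + [FrozenRecord object]
  take object:  [object] + [object] + [object]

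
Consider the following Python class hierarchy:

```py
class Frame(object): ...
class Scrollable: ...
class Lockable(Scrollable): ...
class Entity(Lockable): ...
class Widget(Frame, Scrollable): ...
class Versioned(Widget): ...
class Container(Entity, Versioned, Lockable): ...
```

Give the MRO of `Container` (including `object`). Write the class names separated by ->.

Container -> Entity -> Versioned -> Lockable -> Widget -> Frame -> Scrollable -> object

L[Container] = Container + merge(L[Entity], L[Versioned], L[Lockable], [Entity Versioned Lockable])
  take Entity:  [Entity Lockable Scrollable object] + [Versioned Widget Frame Scrollable object] + [Lockable Scrollable object] + [Entity Versioned Lockable]
  take Versioned:  [Lockable Scrollable object] + [Versioned Widget Frame Scrollable object] + [Lockable Scrollable object] + [Versioned Lockable]
  take Lockable:  [Lockable Scrollable object] + [Widget Frame Scrollable object] + [Lockable Scrollable object] + [Lockable]
  take Widget:  [Scrollable object] + [Widget Frame Scrollable object] + [Scrollable object]
  take Frame:  [Scrollable object] + [Frame Scrollable object] + [Scrollable object]
  take Scrollable:  [Scrollable object] + [Scrollable object] + [Scrollable object]
  take object:  [object] + [object] + [object]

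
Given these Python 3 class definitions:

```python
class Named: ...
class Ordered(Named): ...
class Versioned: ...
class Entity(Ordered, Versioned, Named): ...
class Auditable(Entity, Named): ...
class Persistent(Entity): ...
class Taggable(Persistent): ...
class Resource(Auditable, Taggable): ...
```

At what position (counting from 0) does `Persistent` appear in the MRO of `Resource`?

3

L[Resource] = Resource + merge(L[Auditable], L[Taggable], [Auditable Taggable])
  take Auditable:  [Auditable Entity Ordered Versioned Named object] + [Taggable Persistent Entity Ordered Versioned Named object] + [Auditable Taggable]
  take Taggable:  [Entity Ordered Versioned Named object] + [Taggable Persistent Entity Ordered Versioned Named object] + [Taggable]
  take Persistent:  [Entity Ordered Versioned Named object] + [Persistent Entity Ordered Versioned Named object]
  take Entity:  [Entity Ordered Versioned Named object] + [Entity Ordered Versioned Named object]
  take Ordered:  [Ordered Versioned Named object] + [Ordered Versioned Named object]
  take Versioned:  [Versioned Named object] + [Versioned Named object]
  take Named:  [Named object] + [Named object]
  take object:  [object] + [object]
MRO: Resource Auditable Taggable Persistent Entity Ordered Versioned Named object
Persistent sits at index 3.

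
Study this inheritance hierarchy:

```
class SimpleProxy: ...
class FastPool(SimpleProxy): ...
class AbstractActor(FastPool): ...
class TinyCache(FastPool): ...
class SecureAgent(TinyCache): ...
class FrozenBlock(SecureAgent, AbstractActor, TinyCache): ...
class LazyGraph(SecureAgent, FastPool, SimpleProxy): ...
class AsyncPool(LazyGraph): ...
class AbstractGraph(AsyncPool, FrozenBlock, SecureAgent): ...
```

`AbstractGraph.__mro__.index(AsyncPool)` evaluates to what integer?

L[AbstractGraph] = AbstractGraph + merge(L[AsyncPool], L[FrozenBlock], L[SecureAgent], [AsyncPool FrozenBlock SecureAgent])
  take AsyncPool:  [AsyncPool LazyGraph SecureAgent TinyCache FastPool SimpleProxy object] + [FrozenBlock SecureAgent AbstractActor TinyCache FastPool SimpleProxy object] + [SecureAgent TinyCache FastPool SimpleProxy object] + [AsyncPool FrozenBlock SecureAgent]
  take LazyGraph:  [LazyGraph SecureAgent TinyCache FastPool SimpleProxy object] + [FrozenBlock SecureAgent AbstractActor TinyCache FastPool SimpleProxy object] + [SecureAgent TinyCache FastPool SimpleProxy object] + [FrozenBlock SecureAgent]
  take FrozenBlock:  [SecureAgent TinyCache FastPool SimpleProxy object] + [FrozenBlock SecureAgent AbstractActor TinyCache FastPool SimpleProxy object] + [SecureAgent TinyCache FastPool SimpleProxy object] + [FrozenBlock SecureAgent]
  take SecureAgent:  [SecureAgent TinyCache FastPool SimpleProxy object] + [SecureAgent AbstractActor TinyCache FastPool SimpleProxy object] + [SecureAgent TinyCache FastPool SimpleProxy object] + [SecureAgent]
  take AbstractActor:  [TinyCache FastPool SimpleProxy object] + [AbstractActor TinyCache FastPool SimpleProxy object] + [TinyCache FastPool SimpleProxy object]
  take TinyCache:  [TinyCache FastPool SimpleProxy object] + [TinyCache FastPool SimpleProxy object] + [TinyCache FastPool SimpleProxy object]
  take FastPool:  [FastPool SimpleProxy object] + [FastPool SimpleProxy object] + [FastPool SimpleProxy object]
  take SimpleProxy:  [SimpleProxy object] + [SimpleProxy object] + [SimpleProxy object]
  take object:  [object] + [object] + [object]
MRO: AbstractGraph AsyncPool LazyGraph FrozenBlock SecureAgent AbstractActor TinyCache FastPool SimpleProxy object
AsyncPool sits at index 1.

1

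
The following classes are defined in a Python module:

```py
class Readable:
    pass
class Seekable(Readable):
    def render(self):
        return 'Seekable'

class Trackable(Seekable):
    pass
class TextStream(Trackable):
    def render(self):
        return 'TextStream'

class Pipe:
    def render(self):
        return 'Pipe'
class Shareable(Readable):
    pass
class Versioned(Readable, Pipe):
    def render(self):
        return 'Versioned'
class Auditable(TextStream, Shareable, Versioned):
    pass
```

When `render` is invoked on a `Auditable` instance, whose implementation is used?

TextStream

L[Auditable] = Auditable + merge(L[TextStream], L[Shareable], L[Versioned], [TextStream Shareable Versioned])
  take TextStream:  [TextStream Trackable Seekable Readable object] + [Shareable Readable object] + [Versioned Readable Pipe object] + [TextStream Shareable Versioned]
  take Trackable:  [Trackable Seekable Readable object] + [Shareable Readable object] + [Versioned Readable Pipe object] + [Shareable Versioned]
  take Seekable:  [Seekable Readable object] + [Shareable Readable object] + [Versioned Readable Pipe object] + [Shareable Versioned]
  take Shareable:  [Readable object] + [Shareable Readable object] + [Versioned Readable Pipe object] + [Shareable Versioned]
  take Versioned:  [Readable object] + [Readable object] + [Versioned Readable Pipe object] + [Versioned]
  take Readable:  [Readable object] + [Readable object] + [Readable Pipe object]
  take Pipe:  [object] + [object] + [Pipe object]
  take object:  [object] + [object] + [object]
MRO: Auditable TextStream Trackable Seekable Shareable Versioned Readable Pipe object
render is defined in: Pipe, Seekable, TextStream, Versioned. First along the MRO is TextStream.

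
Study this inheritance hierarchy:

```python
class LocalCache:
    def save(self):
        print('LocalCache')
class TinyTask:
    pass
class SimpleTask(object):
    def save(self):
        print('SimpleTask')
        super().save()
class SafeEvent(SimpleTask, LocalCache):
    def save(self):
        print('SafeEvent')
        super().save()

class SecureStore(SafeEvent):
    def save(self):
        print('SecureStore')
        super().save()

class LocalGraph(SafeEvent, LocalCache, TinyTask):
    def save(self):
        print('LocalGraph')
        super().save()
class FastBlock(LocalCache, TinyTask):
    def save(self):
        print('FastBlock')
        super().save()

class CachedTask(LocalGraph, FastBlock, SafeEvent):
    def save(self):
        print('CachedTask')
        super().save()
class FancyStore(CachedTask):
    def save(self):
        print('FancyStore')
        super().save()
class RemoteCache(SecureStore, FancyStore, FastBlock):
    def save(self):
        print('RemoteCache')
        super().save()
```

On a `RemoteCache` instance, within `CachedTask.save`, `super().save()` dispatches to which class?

LocalGraph

L[RemoteCache] = RemoteCache + merge(L[SecureStore], L[FancyStore], L[FastBlock], [SecureStore FancyStore FastBlock])
  take SecureStore:  [SecureStore SafeEvent SimpleTask LocalCache object] + [FancyStore CachedTask LocalGraph FastBlock SafeEvent SimpleTask LocalCache TinyTask object] + [FastBlock LocalCache TinyTask object] + [SecureStore FancyStore FastBlock]
  take FancyStore:  [SafeEvent SimpleTask LocalCache object] + [FancyStore CachedTask LocalGraph FastBlock SafeEvent SimpleTask LocalCache TinyTask object] + [FastBlock LocalCache TinyTask object] + [FancyStore FastBlock]
  take CachedTask:  [SafeEvent SimpleTask LocalCache object] + [CachedTask LocalGraph FastBlock SafeEvent SimpleTask LocalCache TinyTask object] + [FastBlock LocalCache TinyTask object] + [FastBlock]
  take LocalGraph:  [SafeEvent SimpleTask LocalCache object] + [LocalGraph FastBlock SafeEvent SimpleTask LocalCache TinyTask object] + [FastBlock LocalCache TinyTask object] + [FastBlock]
  take FastBlock:  [SafeEvent SimpleTask LocalCache object] + [FastBlock SafeEvent SimpleTask LocalCache TinyTask object] + [FastBlock LocalCache TinyTask object] + [FastBlock]
  take SafeEvent:  [SafeEvent SimpleTask LocalCache object] + [SafeEvent SimpleTask LocalCache TinyTask object] + [LocalCache TinyTask object]
  take SimpleTask:  [SimpleTask LocalCache object] + [SimpleTask LocalCache TinyTask object] + [LocalCache TinyTask object]
  take LocalCache:  [LocalCache object] + [LocalCache TinyTask object] + [LocalCache TinyTask object]
  take TinyTask:  [object] + [TinyTask object] + [TinyTask object]
  take object:  [object] + [object] + [object]
MRO: RemoteCache SecureStore FancyStore CachedTask LocalGraph FastBlock SafeEvent SimpleTask LocalCache TinyTask object
super() in CachedTask.save on a RemoteCache instance goes to the class after CachedTask in RemoteCache's MRO: LocalGraph.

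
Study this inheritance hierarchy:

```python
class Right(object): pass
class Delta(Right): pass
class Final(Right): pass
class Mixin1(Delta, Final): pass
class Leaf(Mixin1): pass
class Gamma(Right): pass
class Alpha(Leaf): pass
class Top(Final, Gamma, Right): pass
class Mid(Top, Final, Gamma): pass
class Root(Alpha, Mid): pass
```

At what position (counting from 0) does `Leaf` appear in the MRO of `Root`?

L[Root] = Root + merge(L[Alpha], L[Mid], [Alpha Mid])
  take Alpha:  [Alpha Leaf Mixin1 Delta Final Right object] + [Mid Top Final Gamma Right object] + [Alpha Mid]
  take Leaf:  [Leaf Mixin1 Delta Final Right object] + [Mid Top Final Gamma Right object] + [Mid]
  take Mixin1:  [Mixin1 Delta Final Right object] + [Mid Top Final Gamma Right object] + [Mid]
  take Delta:  [Delta Final Right object] + [Mid Top Final Gamma Right object] + [Mid]
  take Mid:  [Final Right object] + [Mid Top Final Gamma Right object] + [Mid]
  take Top:  [Final Right object] + [Top Final Gamma Right object]
  take Final:  [Final Right object] + [Final Gamma Right object]
  take Gamma:  [Right object] + [Gamma Right object]
  take Right:  [Right object] + [Right object]
  take object:  [object] + [object]
MRO: Root Alpha Leaf Mixin1 Delta Mid Top Final Gamma Right object
Leaf sits at index 2.

2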